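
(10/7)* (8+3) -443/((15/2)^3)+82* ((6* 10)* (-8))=-929533558/23625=-39345.34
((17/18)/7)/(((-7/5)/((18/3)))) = -85/147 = -0.58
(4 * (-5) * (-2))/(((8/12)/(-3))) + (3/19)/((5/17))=-17049/95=-179.46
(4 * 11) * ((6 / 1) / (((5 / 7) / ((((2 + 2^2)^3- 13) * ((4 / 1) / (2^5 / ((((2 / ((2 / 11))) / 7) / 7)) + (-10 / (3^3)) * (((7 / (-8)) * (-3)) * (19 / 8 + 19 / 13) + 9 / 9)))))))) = 185399165952 / 85525855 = 2167.76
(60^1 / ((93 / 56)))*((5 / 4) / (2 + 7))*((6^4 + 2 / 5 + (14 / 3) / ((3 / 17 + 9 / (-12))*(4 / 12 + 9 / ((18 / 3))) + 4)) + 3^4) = 2322482680 / 335637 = 6919.63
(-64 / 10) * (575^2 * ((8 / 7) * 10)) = -169280000 / 7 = -24182857.14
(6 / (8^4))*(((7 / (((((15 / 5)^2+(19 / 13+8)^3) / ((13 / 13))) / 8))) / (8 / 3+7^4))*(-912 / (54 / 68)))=-4967417 / 108490360320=-0.00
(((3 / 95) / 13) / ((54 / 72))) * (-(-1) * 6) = 24 / 1235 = 0.02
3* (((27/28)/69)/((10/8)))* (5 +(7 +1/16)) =5211/12880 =0.40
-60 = -60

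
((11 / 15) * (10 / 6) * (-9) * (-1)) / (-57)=-11 / 57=-0.19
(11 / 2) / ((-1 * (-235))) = 11 / 470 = 0.02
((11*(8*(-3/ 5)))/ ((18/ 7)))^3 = -29218112/ 3375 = -8657.22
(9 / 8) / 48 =3 / 128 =0.02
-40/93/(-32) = 5/372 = 0.01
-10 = -10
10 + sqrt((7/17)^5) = 49*sqrt(119)/4913 + 10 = 10.11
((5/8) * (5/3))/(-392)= -25/9408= -0.00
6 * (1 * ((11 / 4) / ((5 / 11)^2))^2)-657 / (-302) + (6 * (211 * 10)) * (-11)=-104337140367 / 755000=-138194.89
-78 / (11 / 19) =-1482 / 11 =-134.73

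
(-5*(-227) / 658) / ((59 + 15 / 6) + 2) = 1135 / 41783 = 0.03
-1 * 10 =-10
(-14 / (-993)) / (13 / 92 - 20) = -184 / 259173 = -0.00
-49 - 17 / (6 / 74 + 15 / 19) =-2467 / 36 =-68.53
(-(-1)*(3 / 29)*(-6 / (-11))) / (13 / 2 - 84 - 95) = -12 / 36685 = -0.00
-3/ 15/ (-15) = 1/ 75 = 0.01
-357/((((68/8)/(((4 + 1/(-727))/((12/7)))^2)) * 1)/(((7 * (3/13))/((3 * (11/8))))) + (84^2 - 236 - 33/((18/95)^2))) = -81160032996/1342386145199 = -0.06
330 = 330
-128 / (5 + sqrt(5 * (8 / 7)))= -896 / 27 + 256 * sqrt(70) / 135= -17.32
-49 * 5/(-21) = 35/3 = 11.67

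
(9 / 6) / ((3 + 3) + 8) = 3 / 28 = 0.11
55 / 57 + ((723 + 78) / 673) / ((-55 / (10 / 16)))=3211663 / 3375768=0.95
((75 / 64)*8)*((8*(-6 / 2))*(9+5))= -3150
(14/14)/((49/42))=6/7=0.86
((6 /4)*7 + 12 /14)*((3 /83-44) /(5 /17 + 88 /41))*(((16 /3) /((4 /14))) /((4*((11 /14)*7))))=-173.60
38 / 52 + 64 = 1683 / 26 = 64.73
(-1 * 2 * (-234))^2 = 219024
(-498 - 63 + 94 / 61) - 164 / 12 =-104882 / 183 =-573.13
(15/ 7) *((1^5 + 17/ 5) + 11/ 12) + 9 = 571/ 28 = 20.39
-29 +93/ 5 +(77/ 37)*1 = -1539/ 185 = -8.32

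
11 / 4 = 2.75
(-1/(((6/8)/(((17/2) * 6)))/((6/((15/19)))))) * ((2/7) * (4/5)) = -20672/175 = -118.13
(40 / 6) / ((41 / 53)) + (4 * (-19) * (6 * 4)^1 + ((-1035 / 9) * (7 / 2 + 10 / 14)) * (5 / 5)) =-3960643 / 1722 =-2300.02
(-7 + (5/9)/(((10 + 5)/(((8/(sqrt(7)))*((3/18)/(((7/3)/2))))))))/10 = -7/10 + 4*sqrt(7)/6615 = -0.70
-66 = -66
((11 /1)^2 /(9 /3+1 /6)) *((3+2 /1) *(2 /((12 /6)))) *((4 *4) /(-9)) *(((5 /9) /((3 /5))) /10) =-48400 /1539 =-31.45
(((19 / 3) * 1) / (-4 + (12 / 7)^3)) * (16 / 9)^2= 417088 / 21627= 19.29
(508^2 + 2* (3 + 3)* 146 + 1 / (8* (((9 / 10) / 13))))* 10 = 46767205 / 18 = 2598178.06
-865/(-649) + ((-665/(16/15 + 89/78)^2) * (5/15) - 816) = -19706278919/22910349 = -860.15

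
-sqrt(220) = -2 * sqrt(55) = -14.83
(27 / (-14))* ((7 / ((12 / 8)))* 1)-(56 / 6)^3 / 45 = -32887 / 1215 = -27.07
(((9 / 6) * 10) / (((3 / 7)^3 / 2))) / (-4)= -1715 / 18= -95.28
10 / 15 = 2 / 3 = 0.67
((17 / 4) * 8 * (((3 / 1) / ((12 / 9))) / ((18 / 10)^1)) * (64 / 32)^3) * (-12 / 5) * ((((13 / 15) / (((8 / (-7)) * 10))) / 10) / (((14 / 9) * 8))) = 1989 / 4000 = 0.50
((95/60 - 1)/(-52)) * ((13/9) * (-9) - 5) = 21/104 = 0.20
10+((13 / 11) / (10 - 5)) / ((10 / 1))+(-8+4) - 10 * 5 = -24187 / 550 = -43.98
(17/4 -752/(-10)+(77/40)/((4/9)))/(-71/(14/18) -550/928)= -544243/596842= -0.91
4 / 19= 0.21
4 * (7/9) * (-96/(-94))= 448/141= 3.18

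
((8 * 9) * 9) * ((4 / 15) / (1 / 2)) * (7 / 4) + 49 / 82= 248213 / 410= 605.40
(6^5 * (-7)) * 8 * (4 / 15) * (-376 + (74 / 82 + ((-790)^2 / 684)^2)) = -96630328323.14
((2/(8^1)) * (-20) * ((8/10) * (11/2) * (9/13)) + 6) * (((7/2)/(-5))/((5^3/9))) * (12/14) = 648/1625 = 0.40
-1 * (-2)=2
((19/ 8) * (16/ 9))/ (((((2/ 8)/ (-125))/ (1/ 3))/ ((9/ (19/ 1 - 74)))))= 3800/ 33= 115.15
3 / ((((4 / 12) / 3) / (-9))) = -243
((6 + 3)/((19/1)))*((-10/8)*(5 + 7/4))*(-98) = 391.68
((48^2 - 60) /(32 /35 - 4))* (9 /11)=-595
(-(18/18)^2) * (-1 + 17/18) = 0.06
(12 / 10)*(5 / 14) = 3 / 7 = 0.43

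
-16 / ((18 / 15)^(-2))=-576 / 25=-23.04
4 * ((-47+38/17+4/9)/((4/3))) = -6781/51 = -132.96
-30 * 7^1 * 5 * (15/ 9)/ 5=-350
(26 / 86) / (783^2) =13 / 26362827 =0.00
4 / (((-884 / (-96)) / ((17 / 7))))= 1.05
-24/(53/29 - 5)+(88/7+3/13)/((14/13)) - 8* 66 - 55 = -1270235/2254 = -563.55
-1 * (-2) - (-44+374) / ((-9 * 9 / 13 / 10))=14354 / 27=531.63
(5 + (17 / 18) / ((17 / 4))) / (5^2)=47 / 225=0.21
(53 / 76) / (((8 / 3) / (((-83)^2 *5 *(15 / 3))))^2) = 14148511948125 / 4864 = 2908822357.76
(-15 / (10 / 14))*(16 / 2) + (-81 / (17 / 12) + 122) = -1754 / 17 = -103.18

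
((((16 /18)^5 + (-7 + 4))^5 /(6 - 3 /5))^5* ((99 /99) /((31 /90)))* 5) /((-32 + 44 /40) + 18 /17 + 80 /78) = 335593110495998589423361024100122768885706800276002056985485937605615874345517739398421396536033871691888959167981302693660796217623437500 /600164983161496660218521459246333154836028952494635279638710185652310410328429436302897548244833450510515990270204025098759901025713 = 559168.10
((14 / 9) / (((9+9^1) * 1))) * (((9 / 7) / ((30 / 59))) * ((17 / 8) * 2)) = 1003 / 1080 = 0.93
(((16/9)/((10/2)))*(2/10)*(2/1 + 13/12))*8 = 1184/675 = 1.75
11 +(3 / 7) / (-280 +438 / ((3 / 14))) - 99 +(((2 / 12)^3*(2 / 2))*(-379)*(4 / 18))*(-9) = -1564933 / 18522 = -84.49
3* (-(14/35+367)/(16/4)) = -5511/20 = -275.55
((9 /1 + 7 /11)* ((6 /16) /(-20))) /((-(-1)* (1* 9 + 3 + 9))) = -53 /6160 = -0.01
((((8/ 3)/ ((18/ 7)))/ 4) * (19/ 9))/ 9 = 133/ 2187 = 0.06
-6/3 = -2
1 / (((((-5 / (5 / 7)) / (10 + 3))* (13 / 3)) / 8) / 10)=-240 / 7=-34.29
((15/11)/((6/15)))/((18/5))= 125/132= 0.95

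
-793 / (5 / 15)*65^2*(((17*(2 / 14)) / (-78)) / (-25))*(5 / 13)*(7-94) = 5864235 / 14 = 418873.93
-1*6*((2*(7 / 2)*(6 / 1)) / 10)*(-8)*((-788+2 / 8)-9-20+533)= -57204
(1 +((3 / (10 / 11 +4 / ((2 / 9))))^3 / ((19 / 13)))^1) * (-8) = -13188193 / 1644032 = -8.02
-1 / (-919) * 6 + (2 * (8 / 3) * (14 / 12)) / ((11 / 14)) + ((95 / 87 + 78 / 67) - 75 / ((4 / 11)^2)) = -1575444421273 / 2828417328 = -557.01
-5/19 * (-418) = 110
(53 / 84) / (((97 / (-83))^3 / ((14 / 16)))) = -30304711 / 87616608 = -0.35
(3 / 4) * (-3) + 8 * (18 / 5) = 531 / 20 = 26.55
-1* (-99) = 99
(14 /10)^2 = 49 /25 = 1.96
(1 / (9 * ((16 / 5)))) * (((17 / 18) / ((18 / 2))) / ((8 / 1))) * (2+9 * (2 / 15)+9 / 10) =697 / 373248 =0.00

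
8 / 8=1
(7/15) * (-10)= -14/3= -4.67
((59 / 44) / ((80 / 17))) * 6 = 3009 / 1760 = 1.71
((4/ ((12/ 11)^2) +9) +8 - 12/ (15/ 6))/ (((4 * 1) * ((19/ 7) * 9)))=19607/ 123120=0.16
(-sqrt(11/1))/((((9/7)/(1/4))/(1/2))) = -7*sqrt(11)/72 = -0.32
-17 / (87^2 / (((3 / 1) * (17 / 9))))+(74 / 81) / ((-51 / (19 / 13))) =-1757267 / 45164223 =-0.04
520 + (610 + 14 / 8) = 1131.75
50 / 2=25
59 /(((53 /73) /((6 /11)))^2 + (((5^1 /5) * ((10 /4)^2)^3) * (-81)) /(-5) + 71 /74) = 6700727232 /449494922305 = 0.01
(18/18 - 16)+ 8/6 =-41/3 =-13.67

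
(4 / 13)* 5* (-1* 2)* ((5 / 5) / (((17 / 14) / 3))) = -1680 / 221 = -7.60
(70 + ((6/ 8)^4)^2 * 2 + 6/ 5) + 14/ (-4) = 11124773/ 163840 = 67.90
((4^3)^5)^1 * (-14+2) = -12884901888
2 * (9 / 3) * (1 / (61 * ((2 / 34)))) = 102 / 61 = 1.67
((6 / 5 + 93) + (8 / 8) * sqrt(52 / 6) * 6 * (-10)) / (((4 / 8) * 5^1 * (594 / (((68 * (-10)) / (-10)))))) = 10676 / 2475- 272 * sqrt(78) / 297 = -3.77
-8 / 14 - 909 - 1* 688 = -11183 / 7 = -1597.57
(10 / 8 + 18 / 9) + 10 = 53 / 4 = 13.25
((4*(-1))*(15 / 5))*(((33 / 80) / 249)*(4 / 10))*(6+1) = -231 / 4150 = -0.06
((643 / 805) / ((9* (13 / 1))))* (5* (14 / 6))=643 / 8073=0.08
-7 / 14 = -1 / 2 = -0.50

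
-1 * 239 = -239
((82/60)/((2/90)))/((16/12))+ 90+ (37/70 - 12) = 34903/280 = 124.65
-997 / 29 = -34.38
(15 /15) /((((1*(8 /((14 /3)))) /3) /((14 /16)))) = 49 /32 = 1.53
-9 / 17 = -0.53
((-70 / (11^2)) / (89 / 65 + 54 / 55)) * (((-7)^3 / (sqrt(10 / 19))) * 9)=1404585 * sqrt(190) / 18491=1047.04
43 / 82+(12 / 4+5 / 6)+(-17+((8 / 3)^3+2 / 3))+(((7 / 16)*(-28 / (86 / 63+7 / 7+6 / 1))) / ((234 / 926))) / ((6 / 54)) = -1370244127 / 30336228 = -45.17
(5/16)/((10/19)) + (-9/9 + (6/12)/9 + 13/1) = 3643/288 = 12.65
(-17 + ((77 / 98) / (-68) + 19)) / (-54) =-631 / 17136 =-0.04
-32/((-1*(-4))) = -8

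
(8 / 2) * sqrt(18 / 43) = 12 * sqrt(86) / 43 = 2.59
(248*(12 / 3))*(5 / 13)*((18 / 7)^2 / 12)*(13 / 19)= 133920 / 931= 143.85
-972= -972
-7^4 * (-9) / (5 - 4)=21609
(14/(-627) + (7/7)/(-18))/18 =-293/67716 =-0.00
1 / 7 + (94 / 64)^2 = 16487 / 7168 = 2.30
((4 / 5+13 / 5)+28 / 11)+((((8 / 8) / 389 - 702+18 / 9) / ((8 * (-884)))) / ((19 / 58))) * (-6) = 2970052461 / 718700840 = 4.13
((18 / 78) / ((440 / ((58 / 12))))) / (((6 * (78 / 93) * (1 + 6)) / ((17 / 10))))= 0.00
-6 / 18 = -1 / 3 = -0.33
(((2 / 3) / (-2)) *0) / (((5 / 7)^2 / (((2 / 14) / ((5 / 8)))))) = 0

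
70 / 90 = 7 / 9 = 0.78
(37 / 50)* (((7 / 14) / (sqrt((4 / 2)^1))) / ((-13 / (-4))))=37* sqrt(2) / 650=0.08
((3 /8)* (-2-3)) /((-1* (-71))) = -0.03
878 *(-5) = -4390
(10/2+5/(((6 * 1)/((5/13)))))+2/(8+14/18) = 34189/6162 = 5.55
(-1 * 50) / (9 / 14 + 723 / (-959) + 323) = -95900 / 619301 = -0.15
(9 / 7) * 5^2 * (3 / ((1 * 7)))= 675 / 49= 13.78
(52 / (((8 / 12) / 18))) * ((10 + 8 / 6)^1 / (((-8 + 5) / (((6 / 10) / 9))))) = -353.60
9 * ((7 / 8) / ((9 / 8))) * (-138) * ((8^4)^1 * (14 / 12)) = -4616192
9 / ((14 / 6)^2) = 81 / 49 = 1.65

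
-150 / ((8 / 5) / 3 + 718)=-1125 / 5389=-0.21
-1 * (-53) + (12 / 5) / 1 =277 / 5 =55.40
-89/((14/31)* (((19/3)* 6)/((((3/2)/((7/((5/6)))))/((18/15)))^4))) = -1077734375/423788101632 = -0.00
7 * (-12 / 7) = -12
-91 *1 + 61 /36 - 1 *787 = -876.31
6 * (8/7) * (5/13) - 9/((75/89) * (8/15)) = -63291/3640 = -17.39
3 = 3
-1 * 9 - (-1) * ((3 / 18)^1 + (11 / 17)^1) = -835 / 102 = -8.19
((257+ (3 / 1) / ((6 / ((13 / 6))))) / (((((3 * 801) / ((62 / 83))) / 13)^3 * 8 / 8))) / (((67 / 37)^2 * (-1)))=-554995916317622 / 106848012863984538483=-0.00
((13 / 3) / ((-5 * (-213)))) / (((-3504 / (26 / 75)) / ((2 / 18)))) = -169 / 3778407000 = -0.00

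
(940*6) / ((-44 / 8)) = -11280 / 11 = -1025.45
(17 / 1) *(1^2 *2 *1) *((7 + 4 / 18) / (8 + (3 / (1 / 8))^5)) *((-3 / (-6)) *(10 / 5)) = 1105 / 35831844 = 0.00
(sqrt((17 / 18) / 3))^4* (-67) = -19363 / 2916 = -6.64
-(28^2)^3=-481890304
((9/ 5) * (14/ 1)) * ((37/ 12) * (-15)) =-2331/ 2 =-1165.50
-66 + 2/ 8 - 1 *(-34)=-127/ 4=-31.75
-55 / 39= -1.41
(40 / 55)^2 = 64 / 121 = 0.53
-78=-78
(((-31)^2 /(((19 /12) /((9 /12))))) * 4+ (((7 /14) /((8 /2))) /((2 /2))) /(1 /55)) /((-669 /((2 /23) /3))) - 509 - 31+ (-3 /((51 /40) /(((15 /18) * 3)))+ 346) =-11925708749 /59640012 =-199.96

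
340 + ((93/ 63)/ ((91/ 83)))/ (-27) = 17540407/ 51597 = 339.95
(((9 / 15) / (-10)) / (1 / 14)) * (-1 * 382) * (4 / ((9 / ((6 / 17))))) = 21392 / 425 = 50.33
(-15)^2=225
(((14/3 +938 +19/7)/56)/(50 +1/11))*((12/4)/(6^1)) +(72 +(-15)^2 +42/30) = 1934652299/6479760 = 298.57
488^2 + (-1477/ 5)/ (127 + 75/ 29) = 238141.72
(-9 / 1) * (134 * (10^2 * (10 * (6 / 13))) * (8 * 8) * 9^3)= -337602816000 / 13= -25969447384.62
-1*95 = -95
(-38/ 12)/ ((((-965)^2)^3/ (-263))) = 4997/ 4845238176492093750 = 0.00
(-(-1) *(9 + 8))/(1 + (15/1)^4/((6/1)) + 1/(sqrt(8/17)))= 1147636/569666241- 34 *sqrt(34)/569666241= 0.00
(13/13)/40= 1/40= 0.02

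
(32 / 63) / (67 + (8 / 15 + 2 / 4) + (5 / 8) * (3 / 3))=1280 / 173019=0.01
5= 5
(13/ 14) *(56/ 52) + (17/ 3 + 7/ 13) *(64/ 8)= 1975/ 39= 50.64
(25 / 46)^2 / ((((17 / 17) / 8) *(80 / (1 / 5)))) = 25 / 4232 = 0.01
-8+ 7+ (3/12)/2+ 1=1/8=0.12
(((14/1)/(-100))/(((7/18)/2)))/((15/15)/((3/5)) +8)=-54/725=-0.07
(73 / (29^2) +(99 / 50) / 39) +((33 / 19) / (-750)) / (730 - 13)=2561166041 / 18617532375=0.14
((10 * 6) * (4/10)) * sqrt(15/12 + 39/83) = 12 * sqrt(47393)/83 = 31.47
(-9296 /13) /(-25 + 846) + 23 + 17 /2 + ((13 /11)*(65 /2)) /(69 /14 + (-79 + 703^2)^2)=24584010385774919303 /802637912552261214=30.63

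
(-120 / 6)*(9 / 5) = -36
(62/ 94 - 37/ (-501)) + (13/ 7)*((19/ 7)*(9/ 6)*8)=70639538/ 1153803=61.22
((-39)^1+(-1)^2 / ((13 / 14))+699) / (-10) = -4297 / 65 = -66.11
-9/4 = -2.25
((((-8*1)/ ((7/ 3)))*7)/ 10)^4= 20736/ 625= 33.18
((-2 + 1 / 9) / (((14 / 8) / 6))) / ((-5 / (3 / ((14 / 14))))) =136 / 35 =3.89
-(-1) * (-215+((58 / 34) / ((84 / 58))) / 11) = -1687769 / 7854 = -214.89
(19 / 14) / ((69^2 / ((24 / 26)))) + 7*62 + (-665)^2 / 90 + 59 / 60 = 46345680113 / 8665020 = 5348.59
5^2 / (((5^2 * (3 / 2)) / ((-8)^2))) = 128 / 3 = 42.67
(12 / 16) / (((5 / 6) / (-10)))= -9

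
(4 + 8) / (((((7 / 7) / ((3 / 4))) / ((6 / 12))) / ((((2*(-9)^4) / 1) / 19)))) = 3107.84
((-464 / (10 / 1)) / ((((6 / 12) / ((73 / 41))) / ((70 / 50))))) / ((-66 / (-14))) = -1659728 / 33825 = -49.07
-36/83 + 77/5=6211/415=14.97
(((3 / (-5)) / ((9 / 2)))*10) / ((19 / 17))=-68 / 57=-1.19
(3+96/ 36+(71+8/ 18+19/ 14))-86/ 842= 4157009/ 53046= 78.37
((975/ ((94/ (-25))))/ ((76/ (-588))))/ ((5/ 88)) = 31531500/ 893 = 35309.63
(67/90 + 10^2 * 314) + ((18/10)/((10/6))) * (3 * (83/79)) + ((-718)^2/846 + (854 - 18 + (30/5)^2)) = 54946762613/1670850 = 32885.51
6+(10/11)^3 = 8986/1331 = 6.75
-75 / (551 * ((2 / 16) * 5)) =-120 / 551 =-0.22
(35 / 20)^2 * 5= 245 / 16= 15.31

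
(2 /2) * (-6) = -6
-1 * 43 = -43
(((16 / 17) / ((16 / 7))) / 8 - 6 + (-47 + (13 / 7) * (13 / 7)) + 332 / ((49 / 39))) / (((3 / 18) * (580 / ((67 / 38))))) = 9918747 / 2532320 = 3.92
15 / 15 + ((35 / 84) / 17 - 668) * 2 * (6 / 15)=-136012 / 255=-533.38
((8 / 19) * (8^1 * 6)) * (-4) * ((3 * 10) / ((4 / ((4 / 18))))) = -2560 / 19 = -134.74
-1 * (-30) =30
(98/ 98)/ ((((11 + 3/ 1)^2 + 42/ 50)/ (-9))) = -225/ 4921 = -0.05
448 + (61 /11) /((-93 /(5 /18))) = 8249167 /18414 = 447.98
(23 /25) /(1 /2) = 46 /25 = 1.84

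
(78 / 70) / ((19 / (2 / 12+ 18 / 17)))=325 / 4522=0.07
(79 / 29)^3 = 493039 / 24389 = 20.22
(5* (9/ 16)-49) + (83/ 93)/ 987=-67832221/ 1468656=-46.19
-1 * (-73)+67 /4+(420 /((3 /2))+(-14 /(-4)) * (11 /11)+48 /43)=64391 /172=374.37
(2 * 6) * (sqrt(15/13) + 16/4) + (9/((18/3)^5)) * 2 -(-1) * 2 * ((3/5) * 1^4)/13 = 12 * sqrt(195)/13 + 1350497/28080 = 60.98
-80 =-80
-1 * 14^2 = -196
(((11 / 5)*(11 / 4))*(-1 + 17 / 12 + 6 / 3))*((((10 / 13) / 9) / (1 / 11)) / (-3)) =-38599 / 8424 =-4.58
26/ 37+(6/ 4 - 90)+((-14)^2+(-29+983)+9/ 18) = 39320/ 37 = 1062.70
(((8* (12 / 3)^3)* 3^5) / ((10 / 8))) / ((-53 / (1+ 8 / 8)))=-995328 / 265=-3755.95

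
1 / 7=0.14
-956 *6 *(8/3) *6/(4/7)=-160608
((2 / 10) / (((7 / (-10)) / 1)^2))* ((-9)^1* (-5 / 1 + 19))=-360 / 7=-51.43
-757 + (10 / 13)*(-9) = -9931 / 13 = -763.92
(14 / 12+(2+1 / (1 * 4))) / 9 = 41 / 108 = 0.38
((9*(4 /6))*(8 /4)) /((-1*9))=-4 /3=-1.33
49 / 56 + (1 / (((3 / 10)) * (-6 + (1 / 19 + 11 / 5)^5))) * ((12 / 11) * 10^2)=139296953356599 / 17705146693256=7.87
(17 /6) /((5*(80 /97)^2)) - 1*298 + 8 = -55520047 /192000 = -289.17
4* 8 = 32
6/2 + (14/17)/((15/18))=339/85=3.99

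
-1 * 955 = -955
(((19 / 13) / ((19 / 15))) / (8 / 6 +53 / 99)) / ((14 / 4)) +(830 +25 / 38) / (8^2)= 107723963 / 8188544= 13.16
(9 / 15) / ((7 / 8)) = 24 / 35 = 0.69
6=6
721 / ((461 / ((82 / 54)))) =29561 / 12447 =2.37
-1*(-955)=955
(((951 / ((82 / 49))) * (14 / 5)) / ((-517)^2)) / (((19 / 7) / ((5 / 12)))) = 761117 / 832872524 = 0.00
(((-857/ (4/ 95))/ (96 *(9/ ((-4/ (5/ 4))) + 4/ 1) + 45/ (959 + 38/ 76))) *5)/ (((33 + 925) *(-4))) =781176925/ 3354624768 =0.23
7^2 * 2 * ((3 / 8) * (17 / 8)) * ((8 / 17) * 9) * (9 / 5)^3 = 964467 / 500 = 1928.93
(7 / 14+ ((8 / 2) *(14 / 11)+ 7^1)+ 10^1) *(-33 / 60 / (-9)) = 497 / 360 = 1.38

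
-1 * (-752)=752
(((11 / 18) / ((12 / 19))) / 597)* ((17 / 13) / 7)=3553 / 11734632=0.00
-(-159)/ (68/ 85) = 795/ 4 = 198.75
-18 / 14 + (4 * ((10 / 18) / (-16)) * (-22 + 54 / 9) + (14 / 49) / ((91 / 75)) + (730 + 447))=1178.17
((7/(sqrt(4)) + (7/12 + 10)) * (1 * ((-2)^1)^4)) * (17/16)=2873/12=239.42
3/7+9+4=94/7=13.43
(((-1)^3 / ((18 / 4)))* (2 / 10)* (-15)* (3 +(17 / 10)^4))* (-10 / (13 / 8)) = -227042 / 4875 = -46.57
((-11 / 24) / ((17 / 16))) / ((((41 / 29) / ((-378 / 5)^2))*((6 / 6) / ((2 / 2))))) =-30386664 / 17425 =-1743.85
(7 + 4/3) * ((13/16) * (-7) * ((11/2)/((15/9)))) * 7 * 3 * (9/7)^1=-4222.97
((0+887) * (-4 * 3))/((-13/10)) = 106440/13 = 8187.69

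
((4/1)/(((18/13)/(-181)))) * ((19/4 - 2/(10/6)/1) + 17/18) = -1903577/810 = -2350.10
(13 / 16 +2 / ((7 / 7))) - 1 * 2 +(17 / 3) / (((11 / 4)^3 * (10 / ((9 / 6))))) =90867 / 106480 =0.85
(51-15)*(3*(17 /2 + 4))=1350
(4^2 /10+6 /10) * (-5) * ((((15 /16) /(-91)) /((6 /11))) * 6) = 1815 /1456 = 1.25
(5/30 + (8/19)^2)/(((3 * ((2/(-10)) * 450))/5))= -745/116964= -0.01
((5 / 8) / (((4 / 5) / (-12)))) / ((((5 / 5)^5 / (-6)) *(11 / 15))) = 3375 / 44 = 76.70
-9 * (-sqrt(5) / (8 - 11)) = -3 * sqrt(5) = -6.71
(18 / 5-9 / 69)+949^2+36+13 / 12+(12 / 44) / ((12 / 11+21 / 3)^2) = 900641.56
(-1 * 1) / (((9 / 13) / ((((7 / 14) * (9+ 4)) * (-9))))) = 169 / 2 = 84.50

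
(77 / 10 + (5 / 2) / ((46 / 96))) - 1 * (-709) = 166041 / 230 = 721.92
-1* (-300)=300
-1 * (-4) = 4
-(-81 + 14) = 67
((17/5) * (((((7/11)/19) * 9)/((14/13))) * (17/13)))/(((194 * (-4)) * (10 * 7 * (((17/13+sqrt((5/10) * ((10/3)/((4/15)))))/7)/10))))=-3757/8920120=-0.00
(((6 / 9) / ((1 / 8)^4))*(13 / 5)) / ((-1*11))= -106496 / 165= -645.43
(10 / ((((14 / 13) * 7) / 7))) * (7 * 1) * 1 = 65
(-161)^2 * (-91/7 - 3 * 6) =-803551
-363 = -363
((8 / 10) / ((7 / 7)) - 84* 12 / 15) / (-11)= 332 / 55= 6.04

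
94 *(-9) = -846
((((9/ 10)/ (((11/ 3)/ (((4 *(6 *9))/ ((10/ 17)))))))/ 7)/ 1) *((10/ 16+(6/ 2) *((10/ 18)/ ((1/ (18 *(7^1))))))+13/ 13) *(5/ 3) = 6993783/ 1540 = 4541.42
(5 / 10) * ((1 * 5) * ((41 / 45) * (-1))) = -41 / 18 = -2.28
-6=-6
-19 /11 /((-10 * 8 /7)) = 133 /880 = 0.15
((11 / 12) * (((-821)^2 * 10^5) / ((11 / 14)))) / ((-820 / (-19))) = 1822102703.25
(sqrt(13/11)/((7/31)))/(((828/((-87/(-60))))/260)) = 11687*sqrt(143)/63756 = 2.19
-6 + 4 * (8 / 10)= -14 / 5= -2.80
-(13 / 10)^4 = -28561 / 10000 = -2.86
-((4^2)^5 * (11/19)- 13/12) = -138411785/228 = -607069.23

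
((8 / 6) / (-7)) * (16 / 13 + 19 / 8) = -125 / 182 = -0.69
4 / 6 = 2 / 3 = 0.67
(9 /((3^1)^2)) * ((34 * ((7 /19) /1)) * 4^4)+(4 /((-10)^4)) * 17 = 152320323 /47500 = 3206.74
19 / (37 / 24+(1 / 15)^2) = 34200 / 2783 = 12.29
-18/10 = -9/5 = -1.80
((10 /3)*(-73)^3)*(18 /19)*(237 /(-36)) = 153661715 /19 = 8087458.68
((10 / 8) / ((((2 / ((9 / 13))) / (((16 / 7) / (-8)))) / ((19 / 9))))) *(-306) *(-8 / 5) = -11628 / 91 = -127.78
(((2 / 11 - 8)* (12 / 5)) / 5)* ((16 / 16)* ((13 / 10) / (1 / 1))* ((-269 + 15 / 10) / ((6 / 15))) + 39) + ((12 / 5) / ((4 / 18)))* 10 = 886647 / 275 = 3224.17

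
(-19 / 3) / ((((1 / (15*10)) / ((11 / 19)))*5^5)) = -22 / 125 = -0.18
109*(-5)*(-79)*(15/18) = 215275/6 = 35879.17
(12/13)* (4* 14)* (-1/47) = -672/611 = -1.10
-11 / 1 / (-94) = 11 / 94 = 0.12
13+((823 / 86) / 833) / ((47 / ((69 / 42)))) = 612810381 / 47137804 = 13.00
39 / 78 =1 / 2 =0.50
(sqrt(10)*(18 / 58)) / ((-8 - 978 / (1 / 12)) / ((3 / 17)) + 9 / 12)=-0.00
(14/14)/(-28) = -1/28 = -0.04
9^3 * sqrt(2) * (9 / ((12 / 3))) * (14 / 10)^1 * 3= 9742.59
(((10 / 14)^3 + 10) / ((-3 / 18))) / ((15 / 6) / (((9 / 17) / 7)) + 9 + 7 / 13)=-4991220 / 3418681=-1.46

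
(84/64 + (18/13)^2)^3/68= 666024768837/1344401457152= 0.50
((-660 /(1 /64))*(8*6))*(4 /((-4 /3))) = 6082560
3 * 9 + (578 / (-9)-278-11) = -2936 / 9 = -326.22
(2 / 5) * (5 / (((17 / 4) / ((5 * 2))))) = 80 / 17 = 4.71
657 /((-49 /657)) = -431649 /49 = -8809.16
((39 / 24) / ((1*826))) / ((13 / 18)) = 9 / 3304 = 0.00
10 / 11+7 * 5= 395 / 11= 35.91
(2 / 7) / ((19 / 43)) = 86 / 133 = 0.65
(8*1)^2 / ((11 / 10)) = 640 / 11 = 58.18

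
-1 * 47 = -47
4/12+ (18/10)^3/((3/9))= 6686/375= 17.83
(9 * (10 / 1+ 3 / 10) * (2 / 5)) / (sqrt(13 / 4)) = 1854 * sqrt(13) / 325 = 20.57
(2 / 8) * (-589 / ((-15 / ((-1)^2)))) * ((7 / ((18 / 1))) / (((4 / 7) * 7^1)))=4123 / 4320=0.95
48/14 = 3.43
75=75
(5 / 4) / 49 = 5 / 196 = 0.03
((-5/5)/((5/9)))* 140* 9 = -2268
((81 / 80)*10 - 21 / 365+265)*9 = 7228773 / 2920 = 2475.61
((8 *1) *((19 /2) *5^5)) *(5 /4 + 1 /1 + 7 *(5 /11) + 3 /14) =103253125 /77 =1340949.68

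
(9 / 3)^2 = 9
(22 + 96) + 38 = 156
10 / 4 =5 / 2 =2.50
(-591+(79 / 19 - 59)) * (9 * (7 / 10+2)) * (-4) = 5963706 / 95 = 62775.85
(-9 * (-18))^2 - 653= 25591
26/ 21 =1.24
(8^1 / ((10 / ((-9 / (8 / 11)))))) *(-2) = 99 / 5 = 19.80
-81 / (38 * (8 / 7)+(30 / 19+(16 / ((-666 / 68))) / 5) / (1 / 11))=-17937045 / 12667318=-1.42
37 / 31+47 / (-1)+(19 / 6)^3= -94091 / 6696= -14.05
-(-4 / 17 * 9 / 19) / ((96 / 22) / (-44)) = -363 / 323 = -1.12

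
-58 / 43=-1.35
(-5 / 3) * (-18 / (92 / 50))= 375 / 23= 16.30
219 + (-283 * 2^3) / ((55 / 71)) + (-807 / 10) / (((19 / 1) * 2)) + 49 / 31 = -350405211 / 129580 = -2704.16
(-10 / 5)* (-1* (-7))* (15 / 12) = -35 / 2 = -17.50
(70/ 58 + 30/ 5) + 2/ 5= 1103/ 145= 7.61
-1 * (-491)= 491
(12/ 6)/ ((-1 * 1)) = -2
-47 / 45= -1.04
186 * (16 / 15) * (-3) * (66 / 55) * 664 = -11856384 / 25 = -474255.36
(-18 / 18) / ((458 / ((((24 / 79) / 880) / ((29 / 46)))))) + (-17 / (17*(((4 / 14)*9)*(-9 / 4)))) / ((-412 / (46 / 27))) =-9306899699 / 12999877635690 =-0.00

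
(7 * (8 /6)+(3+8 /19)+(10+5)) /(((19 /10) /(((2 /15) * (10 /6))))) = 31640 /9747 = 3.25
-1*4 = -4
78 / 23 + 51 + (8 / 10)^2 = 31643 / 575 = 55.03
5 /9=0.56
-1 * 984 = -984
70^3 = 343000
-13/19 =-0.68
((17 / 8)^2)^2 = 20.39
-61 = -61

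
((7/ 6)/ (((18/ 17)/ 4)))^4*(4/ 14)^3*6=9354352/ 177147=52.81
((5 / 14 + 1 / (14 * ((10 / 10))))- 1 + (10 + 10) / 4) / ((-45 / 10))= -62 / 63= -0.98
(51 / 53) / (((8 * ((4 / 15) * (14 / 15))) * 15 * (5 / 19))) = 2907 / 23744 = 0.12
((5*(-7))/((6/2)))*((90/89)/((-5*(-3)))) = -70/89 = -0.79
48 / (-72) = -2 / 3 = -0.67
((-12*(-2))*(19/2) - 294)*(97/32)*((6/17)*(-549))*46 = 121257081/68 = 1783192.37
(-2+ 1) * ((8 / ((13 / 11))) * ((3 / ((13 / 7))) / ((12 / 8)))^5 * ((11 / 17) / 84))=-18593344 / 246167259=-0.08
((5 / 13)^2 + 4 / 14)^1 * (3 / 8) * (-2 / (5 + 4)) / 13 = -171 / 61516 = -0.00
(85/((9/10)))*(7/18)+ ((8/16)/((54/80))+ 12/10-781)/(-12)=2033/20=101.65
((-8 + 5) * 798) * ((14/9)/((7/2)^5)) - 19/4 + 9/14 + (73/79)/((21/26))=-3269023/325164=-10.05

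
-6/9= -2/3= -0.67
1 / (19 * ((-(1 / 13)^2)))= -169 / 19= -8.89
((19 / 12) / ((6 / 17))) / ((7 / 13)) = 4199 / 504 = 8.33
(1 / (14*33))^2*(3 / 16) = 1 / 1138368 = 0.00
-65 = -65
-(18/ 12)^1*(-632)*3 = 2844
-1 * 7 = -7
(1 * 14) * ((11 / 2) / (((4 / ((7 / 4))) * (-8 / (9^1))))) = -4851 / 128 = -37.90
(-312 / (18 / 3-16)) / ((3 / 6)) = 312 / 5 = 62.40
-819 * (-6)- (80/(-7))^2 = 234386/49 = 4783.39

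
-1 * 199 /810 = -199 /810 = -0.25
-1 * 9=-9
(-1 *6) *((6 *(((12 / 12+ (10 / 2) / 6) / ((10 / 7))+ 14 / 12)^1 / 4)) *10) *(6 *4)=-5292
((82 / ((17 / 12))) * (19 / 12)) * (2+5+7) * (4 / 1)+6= 5138.24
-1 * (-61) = 61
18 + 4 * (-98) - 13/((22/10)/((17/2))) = -9333/22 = -424.23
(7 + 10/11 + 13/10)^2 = 1026169/12100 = 84.81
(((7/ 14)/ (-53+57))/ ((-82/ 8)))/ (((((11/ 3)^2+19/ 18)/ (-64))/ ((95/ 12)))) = 1520/ 3567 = 0.43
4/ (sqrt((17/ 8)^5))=512 * sqrt(34)/ 4913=0.61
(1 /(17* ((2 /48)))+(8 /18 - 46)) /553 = -6754 /84609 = -0.08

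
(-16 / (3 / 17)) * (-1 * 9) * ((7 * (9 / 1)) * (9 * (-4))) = -1850688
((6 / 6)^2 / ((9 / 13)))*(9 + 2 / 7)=845 / 63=13.41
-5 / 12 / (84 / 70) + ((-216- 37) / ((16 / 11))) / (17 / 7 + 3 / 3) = -58843 / 1152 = -51.08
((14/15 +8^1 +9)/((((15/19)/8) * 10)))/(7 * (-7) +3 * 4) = -20444/41625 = -0.49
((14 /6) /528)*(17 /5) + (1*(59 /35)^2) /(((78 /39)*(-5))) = -0.27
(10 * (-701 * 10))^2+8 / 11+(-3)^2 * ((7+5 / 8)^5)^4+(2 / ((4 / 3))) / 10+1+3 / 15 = 3972276494056976142.95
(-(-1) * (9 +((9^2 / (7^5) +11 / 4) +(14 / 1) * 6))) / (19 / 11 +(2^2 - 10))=-70811455 / 3159716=-22.41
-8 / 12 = -2 / 3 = -0.67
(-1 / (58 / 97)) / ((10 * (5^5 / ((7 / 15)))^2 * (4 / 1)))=-4753 / 5097656250000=-0.00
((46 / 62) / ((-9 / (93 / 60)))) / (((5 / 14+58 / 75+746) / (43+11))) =-7245 / 784487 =-0.01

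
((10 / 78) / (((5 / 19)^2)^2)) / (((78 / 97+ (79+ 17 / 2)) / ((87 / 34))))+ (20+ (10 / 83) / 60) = 4896545539429 / 235675449750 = 20.78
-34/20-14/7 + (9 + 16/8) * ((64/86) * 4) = 12489/430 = 29.04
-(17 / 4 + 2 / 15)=-263 / 60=-4.38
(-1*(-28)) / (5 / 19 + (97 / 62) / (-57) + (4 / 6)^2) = 296856 / 7211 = 41.17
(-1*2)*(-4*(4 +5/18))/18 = 154/81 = 1.90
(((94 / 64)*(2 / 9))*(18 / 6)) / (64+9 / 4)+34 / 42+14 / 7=62869 / 22260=2.82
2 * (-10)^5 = -200000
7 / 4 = 1.75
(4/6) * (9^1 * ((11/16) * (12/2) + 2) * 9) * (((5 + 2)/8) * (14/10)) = 64827/160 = 405.17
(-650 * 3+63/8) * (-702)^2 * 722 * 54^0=-691016791257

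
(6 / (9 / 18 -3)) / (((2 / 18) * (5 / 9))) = -972 / 25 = -38.88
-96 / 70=-48 / 35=-1.37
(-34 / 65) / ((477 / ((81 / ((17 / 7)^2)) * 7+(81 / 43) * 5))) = -291492 / 2518295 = -0.12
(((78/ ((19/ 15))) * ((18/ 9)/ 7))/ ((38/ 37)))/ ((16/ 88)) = 238095/ 2527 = 94.22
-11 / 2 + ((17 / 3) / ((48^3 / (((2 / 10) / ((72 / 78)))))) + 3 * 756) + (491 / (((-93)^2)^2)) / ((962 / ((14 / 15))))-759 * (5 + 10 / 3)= -35923731500082882371 / 8842764701122560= -4062.50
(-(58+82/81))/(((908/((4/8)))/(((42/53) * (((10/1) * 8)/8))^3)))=-1639540000/101385237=-16.17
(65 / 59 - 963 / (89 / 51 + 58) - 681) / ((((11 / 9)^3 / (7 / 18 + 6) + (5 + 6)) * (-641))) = 1165539607875 / 12114256545611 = 0.10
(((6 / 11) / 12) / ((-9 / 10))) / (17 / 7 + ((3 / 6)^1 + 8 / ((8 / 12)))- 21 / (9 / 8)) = 70 / 5181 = 0.01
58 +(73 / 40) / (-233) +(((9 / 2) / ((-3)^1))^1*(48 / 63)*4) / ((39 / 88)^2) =3444994529 / 99230040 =34.72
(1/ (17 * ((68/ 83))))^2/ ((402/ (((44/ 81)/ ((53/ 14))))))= 530453/ 288278745012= 0.00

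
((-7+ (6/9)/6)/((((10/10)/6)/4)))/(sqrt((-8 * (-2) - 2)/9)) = -248 * sqrt(14)/7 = -132.56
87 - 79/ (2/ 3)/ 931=161757/ 1862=86.87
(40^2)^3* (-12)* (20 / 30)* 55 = -1802240000000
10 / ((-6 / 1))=-1.67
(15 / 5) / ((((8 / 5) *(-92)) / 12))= -45 / 184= -0.24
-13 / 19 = -0.68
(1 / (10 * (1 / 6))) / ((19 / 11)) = 33 / 95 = 0.35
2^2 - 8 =-4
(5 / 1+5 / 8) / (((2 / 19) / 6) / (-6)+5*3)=7695 / 20516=0.38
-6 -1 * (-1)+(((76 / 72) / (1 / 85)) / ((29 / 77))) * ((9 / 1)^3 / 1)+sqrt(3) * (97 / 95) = 97 * sqrt(3) / 95+10072465 / 58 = 173664.96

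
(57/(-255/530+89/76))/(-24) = -19133/5558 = -3.44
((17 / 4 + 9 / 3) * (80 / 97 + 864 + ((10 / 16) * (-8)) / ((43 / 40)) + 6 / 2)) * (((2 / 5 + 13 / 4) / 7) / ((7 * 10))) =7621828749 / 163503200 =46.62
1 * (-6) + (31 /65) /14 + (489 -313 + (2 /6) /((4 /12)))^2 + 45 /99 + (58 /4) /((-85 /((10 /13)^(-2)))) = 533026899799 /17017000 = 31323.20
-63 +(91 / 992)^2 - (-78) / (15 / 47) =892587453 / 4920320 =181.41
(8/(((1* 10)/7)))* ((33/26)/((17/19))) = 8778/1105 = 7.94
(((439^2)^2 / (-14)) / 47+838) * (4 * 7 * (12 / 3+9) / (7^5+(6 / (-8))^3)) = -61802345175168 / 50554187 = -1222497.06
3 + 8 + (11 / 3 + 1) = 47 / 3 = 15.67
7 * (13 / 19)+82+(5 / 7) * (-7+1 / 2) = 21851 / 266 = 82.15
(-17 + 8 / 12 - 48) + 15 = -148 / 3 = -49.33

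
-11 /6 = -1.83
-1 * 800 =-800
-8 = -8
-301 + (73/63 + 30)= -17000/63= -269.84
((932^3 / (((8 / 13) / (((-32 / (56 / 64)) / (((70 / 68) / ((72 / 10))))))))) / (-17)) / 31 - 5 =24247868086861 / 37975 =638521871.94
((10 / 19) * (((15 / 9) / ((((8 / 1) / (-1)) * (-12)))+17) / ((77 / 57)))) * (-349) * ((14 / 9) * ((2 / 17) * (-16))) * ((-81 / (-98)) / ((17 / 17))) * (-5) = -256567350 / 9163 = -28000.37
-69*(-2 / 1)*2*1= 276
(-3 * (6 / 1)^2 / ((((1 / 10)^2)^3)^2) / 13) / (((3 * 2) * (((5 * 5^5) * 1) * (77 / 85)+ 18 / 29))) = -8874000000000000 / 90719603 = -97817888.38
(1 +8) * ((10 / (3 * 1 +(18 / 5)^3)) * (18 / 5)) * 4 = 54000 / 2069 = 26.10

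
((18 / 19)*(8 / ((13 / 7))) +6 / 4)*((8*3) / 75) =11028 / 6175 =1.79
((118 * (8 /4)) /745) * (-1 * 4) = -944 /745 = -1.27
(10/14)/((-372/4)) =-0.01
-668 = -668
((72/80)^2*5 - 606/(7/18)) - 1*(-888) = -93273/140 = -666.24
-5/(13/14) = -70/13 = -5.38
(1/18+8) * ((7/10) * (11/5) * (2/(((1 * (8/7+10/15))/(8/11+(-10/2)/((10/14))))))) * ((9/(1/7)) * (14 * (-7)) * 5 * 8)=403569684/19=21240509.68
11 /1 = 11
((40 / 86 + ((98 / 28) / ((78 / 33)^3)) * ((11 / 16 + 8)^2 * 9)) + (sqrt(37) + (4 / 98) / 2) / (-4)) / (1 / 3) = 10266969208341 / 18960707584 - 3 * sqrt(37) / 4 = 536.92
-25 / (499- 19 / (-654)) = -0.05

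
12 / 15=4 / 5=0.80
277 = 277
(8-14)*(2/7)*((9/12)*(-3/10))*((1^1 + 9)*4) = 108/7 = 15.43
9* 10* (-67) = -6030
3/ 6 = 1/ 2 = 0.50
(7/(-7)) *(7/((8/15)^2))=-1575/64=-24.61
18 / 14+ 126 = 891 / 7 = 127.29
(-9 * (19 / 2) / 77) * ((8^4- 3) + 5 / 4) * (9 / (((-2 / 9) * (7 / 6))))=680513481 / 4312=157818.53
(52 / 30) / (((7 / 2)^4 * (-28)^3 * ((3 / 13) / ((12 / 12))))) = -169 / 74118870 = -0.00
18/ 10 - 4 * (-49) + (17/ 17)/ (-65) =12856/ 65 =197.78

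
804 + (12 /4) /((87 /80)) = 23396 /29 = 806.76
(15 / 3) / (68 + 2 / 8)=20 / 273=0.07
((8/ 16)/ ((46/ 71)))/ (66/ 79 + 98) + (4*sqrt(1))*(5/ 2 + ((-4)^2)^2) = 742765033/ 718336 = 1034.01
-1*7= -7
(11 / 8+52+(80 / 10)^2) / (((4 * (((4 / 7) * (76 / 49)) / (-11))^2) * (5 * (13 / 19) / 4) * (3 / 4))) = 7046.62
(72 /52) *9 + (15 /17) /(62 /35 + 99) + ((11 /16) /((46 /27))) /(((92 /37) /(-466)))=-1666689631431 /26389634752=-63.16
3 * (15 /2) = 45 /2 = 22.50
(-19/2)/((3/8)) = -76/3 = -25.33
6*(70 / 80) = 21 / 4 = 5.25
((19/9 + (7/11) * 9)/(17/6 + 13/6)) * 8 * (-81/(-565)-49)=-171365632/279675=-612.73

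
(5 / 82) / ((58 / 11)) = 55 / 4756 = 0.01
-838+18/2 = -829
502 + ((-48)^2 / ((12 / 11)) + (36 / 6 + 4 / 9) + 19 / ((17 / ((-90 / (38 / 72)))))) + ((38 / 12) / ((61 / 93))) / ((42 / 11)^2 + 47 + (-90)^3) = 4000442632268947 / 1646370113634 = 2429.86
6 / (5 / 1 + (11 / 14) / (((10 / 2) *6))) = 2520 / 2111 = 1.19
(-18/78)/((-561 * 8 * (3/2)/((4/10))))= 1/72930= 0.00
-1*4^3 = -64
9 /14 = 0.64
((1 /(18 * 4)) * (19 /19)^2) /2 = 1 /144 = 0.01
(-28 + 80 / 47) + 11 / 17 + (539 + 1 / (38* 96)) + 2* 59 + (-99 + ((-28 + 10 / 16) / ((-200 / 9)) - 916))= -6966597293 / 18217200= -382.42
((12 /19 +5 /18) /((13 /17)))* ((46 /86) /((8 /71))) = 8633671 /1529424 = 5.65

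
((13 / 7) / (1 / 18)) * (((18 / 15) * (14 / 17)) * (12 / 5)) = 33696 / 425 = 79.28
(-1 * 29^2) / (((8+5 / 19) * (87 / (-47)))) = 25897 / 471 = 54.98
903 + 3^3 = 930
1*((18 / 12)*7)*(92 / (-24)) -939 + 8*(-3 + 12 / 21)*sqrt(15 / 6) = -3917 / 4 -68*sqrt(10) / 7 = -1009.97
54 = 54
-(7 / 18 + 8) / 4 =-151 / 72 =-2.10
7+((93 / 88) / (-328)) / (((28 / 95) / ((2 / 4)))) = 6.99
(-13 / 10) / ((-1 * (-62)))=-13 / 620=-0.02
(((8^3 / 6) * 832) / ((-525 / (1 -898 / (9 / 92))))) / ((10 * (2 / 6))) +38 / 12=2513539967 / 6750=372376.29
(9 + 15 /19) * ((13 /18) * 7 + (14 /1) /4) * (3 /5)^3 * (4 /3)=57288 /2375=24.12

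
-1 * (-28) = 28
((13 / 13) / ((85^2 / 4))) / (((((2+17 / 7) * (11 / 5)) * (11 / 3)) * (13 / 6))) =504 / 70462535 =0.00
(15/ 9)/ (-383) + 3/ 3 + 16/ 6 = 4208/ 1149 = 3.66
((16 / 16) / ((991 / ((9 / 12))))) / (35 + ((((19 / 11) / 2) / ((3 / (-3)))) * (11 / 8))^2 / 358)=22912 / 1059722877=0.00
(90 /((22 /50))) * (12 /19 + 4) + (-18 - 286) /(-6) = 56888 /57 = 998.04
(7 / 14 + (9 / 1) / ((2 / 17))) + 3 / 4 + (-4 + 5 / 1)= 315 / 4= 78.75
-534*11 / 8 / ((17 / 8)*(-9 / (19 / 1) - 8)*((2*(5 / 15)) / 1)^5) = 13560129 / 43792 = 309.65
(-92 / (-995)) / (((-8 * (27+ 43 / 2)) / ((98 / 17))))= -0.00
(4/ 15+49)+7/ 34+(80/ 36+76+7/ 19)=3722797/ 29070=128.06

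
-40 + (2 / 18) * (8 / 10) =-1796 / 45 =-39.91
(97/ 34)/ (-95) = -97/ 3230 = -0.03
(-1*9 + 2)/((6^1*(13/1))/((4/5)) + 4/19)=-266/3713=-0.07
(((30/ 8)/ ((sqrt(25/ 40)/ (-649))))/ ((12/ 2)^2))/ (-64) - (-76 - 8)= 649 * sqrt(10)/ 1536 + 84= 85.34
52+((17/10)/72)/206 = 7712657/148320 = 52.00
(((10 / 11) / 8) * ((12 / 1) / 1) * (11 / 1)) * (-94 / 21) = -470 / 7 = -67.14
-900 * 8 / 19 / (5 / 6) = -454.74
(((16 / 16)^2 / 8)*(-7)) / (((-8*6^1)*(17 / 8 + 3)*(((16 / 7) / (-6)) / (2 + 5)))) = -343 / 5248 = -0.07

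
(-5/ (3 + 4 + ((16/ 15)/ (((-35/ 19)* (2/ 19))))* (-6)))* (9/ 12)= -2625/ 28004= -0.09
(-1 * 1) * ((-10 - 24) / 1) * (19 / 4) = 323 / 2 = 161.50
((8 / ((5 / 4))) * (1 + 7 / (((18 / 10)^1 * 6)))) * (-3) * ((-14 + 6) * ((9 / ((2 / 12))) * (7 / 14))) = 34176 / 5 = 6835.20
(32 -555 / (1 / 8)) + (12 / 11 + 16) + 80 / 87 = -4201220 / 957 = -4389.99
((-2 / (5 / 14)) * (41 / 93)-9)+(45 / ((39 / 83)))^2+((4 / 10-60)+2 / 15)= 47679144 / 5239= 9100.81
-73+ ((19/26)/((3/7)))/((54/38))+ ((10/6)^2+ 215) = 307429/2106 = 145.98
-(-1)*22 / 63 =22 / 63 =0.35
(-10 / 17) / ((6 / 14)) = -70 / 51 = -1.37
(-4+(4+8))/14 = 4/7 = 0.57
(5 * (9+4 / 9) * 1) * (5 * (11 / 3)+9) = 34850 / 27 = 1290.74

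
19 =19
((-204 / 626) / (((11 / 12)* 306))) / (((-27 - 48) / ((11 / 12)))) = 1 / 70425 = 0.00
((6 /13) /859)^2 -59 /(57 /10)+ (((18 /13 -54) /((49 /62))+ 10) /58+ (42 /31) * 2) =-2697992607549955 /313114846003323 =-8.62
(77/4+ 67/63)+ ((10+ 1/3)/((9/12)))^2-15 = 442579/2268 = 195.14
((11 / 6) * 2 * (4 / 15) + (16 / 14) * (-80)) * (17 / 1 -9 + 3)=-313412 / 315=-994.96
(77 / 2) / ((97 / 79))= 6083 / 194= 31.36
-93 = -93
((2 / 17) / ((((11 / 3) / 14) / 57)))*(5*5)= 119700 / 187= 640.11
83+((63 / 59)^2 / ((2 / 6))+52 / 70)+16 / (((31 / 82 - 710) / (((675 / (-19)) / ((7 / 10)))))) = 11895024217596 / 134699679485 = 88.31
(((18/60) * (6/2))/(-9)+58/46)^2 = 71289/52900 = 1.35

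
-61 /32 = -1.91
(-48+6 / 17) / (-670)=81 / 1139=0.07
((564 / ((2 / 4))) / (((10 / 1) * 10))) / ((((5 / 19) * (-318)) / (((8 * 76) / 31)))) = -542944 / 205375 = -2.64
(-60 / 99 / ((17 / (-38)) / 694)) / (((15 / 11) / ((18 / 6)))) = 2068.39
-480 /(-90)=16 /3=5.33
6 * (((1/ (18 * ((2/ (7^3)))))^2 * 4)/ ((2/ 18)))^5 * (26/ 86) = 293011423778999355142222237/ 433340928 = 676168358090097954.33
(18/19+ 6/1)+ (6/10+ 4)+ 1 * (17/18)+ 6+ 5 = 40171/1710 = 23.49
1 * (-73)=-73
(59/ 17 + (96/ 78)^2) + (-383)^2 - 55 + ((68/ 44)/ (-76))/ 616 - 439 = 216306686539767/ 1479526048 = 146199.99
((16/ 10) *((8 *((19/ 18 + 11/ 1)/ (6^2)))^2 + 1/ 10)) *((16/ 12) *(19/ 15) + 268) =23177381344/ 7381125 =3140.09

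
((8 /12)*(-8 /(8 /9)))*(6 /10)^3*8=-1296 /125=-10.37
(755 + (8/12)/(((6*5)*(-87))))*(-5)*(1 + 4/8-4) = 7389560/783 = 9437.50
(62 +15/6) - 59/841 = 108371/1682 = 64.43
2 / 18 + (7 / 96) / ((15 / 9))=223 / 1440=0.15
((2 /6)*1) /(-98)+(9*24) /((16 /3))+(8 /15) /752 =932653 /23030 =40.50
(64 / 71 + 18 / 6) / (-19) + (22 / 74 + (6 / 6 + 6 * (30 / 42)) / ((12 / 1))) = 2232341 / 4192692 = 0.53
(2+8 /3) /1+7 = 35 /3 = 11.67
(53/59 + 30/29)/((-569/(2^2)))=-0.01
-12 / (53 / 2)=-24 / 53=-0.45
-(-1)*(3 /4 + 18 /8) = 3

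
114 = 114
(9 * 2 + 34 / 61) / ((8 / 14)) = 1981 / 61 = 32.48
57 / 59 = 0.97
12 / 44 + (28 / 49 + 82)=6379 / 77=82.84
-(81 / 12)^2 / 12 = -243 / 64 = -3.80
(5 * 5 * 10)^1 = 250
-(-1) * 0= 0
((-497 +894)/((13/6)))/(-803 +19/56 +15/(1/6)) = -44464/172939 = -0.26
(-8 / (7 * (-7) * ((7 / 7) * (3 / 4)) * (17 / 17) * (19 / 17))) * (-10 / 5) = -1088 / 2793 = -0.39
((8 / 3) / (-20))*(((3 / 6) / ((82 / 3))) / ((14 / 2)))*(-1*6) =3 / 1435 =0.00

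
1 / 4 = 0.25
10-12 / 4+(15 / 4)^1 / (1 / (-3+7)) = 22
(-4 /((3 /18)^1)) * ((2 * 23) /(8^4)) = -69 /256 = -0.27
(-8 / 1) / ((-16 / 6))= 3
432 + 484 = 916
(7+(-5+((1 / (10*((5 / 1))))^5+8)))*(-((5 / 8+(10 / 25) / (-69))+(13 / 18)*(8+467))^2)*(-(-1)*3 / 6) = -8434992735125239341043 / 14283000000000000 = -590561.70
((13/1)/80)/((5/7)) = 91/400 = 0.23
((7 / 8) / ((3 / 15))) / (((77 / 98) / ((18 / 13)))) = 2205 / 286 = 7.71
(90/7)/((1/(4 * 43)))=15480/7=2211.43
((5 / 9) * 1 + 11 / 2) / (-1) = -109 / 18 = -6.06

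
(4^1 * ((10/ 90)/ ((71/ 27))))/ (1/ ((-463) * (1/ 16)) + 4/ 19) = 8797/ 9159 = 0.96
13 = 13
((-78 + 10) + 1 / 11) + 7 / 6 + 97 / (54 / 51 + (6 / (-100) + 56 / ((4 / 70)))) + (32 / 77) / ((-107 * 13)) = -35712196141873 / 535866389058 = -66.64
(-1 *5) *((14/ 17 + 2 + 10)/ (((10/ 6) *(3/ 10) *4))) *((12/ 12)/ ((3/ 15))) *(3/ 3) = -2725/ 17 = -160.29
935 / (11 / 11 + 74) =187 / 15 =12.47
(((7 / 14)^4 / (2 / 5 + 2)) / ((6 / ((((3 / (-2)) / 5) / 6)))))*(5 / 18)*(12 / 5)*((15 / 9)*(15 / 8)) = -25 / 55296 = -0.00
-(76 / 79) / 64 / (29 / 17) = -323 / 36656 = -0.01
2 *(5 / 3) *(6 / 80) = 1 / 4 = 0.25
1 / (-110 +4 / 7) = -7 / 766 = -0.01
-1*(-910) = 910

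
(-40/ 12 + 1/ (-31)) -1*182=-185.37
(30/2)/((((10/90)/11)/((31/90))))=1023/2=511.50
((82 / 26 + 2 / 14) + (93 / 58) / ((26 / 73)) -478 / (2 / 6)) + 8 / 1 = -14970533 / 10556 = -1418.20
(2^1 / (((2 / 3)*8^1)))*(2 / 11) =0.07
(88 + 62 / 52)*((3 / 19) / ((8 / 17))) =118269 / 3952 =29.93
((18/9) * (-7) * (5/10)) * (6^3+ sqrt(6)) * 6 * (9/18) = -4536-21 * sqrt(6) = -4587.44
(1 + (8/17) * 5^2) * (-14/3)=-3038/51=-59.57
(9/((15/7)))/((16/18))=4.72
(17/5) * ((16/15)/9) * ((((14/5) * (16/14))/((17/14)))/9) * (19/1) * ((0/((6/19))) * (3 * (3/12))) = 0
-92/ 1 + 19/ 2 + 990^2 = 1960035/ 2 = 980017.50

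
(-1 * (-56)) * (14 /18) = 43.56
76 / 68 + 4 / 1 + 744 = 12735 / 17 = 749.12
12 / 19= 0.63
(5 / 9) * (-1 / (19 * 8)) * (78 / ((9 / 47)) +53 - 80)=-5705 / 4104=-1.39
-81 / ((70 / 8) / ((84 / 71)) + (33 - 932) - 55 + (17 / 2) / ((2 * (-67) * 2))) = 260496 / 3044381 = 0.09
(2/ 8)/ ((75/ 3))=1/ 100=0.01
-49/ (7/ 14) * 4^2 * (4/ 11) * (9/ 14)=-366.55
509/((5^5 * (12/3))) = 509/12500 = 0.04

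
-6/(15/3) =-6/5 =-1.20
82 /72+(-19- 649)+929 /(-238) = -2873555 /4284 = -670.76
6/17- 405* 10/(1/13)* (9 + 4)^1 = -11635644/17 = -684449.65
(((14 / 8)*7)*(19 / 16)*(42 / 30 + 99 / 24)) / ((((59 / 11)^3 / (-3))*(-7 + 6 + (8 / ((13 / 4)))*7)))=-0.10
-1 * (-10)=10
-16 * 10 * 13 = -2080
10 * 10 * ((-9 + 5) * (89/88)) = -4450/11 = -404.55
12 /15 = 4 /5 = 0.80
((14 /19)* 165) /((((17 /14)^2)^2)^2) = 3409072719360 /132539391379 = 25.72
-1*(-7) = 7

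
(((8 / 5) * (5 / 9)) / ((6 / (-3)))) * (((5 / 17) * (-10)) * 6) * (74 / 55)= 5920 / 561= 10.55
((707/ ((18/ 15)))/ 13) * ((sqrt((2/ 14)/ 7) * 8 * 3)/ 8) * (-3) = -1515/ 26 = -58.27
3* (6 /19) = 18 /19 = 0.95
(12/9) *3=4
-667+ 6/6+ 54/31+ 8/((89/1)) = -1832440/2759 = -664.17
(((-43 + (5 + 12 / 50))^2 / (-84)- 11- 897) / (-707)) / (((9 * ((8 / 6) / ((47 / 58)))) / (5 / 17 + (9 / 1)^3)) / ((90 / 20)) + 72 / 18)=884277041063 / 2706623565625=0.33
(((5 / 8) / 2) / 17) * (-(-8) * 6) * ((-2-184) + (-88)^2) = 113370 / 17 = 6668.82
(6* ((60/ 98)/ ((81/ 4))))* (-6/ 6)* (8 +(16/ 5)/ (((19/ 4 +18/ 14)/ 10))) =-179840/ 74529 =-2.41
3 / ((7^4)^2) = 3 / 5764801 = 0.00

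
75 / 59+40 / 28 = 1115 / 413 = 2.70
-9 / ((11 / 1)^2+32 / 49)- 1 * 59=-117380 / 1987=-59.07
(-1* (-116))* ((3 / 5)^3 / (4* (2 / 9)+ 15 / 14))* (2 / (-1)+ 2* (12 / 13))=-789264 / 401375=-1.97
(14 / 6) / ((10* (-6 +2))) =-7 / 120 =-0.06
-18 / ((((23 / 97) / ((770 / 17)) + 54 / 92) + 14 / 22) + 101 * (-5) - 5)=15460830 / 437001601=0.04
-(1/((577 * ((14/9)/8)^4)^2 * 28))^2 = -497416319371650055274496/180496162502133932736159409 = -0.00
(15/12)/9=5/36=0.14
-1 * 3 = -3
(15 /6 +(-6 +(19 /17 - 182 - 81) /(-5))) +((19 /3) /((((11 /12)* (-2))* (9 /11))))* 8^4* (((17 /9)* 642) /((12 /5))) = -120326904571 /13770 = -8738337.30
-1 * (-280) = 280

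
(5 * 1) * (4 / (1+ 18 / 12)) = 8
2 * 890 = 1780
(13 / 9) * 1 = 13 / 9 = 1.44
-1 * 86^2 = -7396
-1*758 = -758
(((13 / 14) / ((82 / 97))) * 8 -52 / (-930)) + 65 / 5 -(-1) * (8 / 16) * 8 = 3448927 / 133455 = 25.84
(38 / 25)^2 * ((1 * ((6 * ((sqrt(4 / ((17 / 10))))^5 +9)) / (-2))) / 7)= -17.32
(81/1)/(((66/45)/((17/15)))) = 1377/22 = 62.59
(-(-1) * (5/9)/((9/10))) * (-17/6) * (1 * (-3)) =425/81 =5.25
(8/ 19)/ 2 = 4/ 19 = 0.21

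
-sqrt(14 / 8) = -sqrt(7) / 2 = -1.32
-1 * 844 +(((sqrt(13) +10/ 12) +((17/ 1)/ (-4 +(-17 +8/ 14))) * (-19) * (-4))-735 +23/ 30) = -1173061/ 715 +sqrt(13) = -1637.04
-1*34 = -34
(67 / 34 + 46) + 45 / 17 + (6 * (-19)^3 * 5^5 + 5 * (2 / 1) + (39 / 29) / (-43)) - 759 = -5452677398841 / 42398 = -128606948.41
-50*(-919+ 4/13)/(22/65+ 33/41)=122415750/3047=40175.83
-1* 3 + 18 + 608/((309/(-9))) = -279/103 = -2.71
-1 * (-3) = 3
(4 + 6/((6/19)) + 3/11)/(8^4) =1/176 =0.01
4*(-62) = -248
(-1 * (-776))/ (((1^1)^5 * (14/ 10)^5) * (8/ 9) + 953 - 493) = 5456250/ 3267989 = 1.67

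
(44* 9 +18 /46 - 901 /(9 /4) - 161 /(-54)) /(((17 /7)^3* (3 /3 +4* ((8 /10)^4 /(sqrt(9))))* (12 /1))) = -0.00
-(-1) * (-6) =-6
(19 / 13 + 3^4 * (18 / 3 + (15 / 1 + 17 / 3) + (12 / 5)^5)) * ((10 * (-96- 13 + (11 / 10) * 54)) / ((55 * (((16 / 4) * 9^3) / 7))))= -303651980828 / 1628859375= -186.42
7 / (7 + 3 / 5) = 35 / 38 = 0.92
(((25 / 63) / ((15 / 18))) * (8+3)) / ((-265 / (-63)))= 66 / 53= 1.25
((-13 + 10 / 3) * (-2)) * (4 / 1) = 232 / 3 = 77.33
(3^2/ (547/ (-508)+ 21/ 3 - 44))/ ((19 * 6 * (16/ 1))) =-381/ 2940136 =-0.00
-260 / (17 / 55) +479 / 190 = -2708857 / 3230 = -838.66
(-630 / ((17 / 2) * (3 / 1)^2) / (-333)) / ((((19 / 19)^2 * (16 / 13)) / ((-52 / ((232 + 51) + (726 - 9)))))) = -0.00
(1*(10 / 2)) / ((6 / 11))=9.17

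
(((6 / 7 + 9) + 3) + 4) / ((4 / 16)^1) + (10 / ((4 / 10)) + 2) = 661 / 7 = 94.43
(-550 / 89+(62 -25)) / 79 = 0.39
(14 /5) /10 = 7 /25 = 0.28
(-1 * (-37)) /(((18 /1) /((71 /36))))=2627 /648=4.05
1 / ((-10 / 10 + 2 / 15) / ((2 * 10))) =-300 / 13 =-23.08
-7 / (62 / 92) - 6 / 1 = -508 / 31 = -16.39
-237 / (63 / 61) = -4819 / 21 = -229.48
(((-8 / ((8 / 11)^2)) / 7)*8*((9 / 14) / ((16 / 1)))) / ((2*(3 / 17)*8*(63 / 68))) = -34969 / 131712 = -0.27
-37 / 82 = -0.45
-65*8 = -520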